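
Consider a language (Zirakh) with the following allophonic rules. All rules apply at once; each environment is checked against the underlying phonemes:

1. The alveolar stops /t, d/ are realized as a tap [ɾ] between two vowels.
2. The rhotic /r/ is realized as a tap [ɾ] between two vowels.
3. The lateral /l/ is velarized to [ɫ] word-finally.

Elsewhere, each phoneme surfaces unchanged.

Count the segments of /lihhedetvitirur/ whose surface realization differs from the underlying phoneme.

3

Segments that undergo a rule: /d/ → [ɾ] (rule 1); /t/ → [ɾ] (rule 1); /r/ → [ɾ] (rule 2).
All other segments surface unchanged.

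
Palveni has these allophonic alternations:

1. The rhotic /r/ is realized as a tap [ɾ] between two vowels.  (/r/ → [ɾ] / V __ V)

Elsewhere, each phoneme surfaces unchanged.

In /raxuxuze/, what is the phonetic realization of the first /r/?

/r/ (word-initial) fails the environment for rule 1, so it stays [r].

[r]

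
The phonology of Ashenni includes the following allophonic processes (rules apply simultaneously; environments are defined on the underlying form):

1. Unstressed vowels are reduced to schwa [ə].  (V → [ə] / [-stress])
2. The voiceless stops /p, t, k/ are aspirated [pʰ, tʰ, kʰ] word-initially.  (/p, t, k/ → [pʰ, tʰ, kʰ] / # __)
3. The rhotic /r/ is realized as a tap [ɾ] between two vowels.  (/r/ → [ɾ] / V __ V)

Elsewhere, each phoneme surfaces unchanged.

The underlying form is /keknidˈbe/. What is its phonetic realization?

/k/ (word-initial): word-initially, so rule 2 applies → [kʰ].
/e/ — between /k/ and /k/, in an unstressed syllable — surfaces as [ə] (rule 1).
/k/ (between /e/ and /n/) is in the target of rule 2 but the environment (word-initially) is not met → [k].
/n/ (between /k/ and /i/): no rule targets it → [n].
/i/ (between /n/ and /d/): in an unstressed syllable, so rule 1 applies → [ə].
/d/ (between /i/ and /b/) is unaffected → [d].
/b/ (between /d/ and /e/) is unaffected → [b].
/e/ — word-final; rule 1 does not apply here → [e].

[kʰəknədˈbe]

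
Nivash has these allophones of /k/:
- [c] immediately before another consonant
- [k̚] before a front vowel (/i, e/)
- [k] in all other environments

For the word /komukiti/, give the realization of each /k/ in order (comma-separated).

Occurrence 1 (position 1): no conditioning environment matches → elsewhere allophone [k].
Occurrence 2 (position 5): before a front vowel (/i, e/) → [k̚].

[k], [k̚]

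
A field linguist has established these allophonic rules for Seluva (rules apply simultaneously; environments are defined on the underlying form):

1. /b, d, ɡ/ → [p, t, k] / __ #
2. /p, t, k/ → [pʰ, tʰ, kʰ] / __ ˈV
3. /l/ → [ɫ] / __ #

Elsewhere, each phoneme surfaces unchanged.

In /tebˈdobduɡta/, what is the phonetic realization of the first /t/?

/t/ (word-initial) fails the environment for rule 2, so it stays [t].

[t]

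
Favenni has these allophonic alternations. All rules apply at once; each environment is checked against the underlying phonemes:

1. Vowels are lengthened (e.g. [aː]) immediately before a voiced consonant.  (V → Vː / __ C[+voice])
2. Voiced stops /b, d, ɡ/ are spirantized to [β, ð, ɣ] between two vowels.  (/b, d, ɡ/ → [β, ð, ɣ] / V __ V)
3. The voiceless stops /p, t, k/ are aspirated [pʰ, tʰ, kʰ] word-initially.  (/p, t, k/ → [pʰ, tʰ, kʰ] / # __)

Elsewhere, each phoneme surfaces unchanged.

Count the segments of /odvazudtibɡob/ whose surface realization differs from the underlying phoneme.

5

Segments that undergo a rule: /o/ → [oː] (rule 1); /a/ → [aː] (rule 1); /u/ → [uː] (rule 1); /i/ → [iː] (rule 1); /o/ → [oː] (rule 1).
All other segments surface unchanged.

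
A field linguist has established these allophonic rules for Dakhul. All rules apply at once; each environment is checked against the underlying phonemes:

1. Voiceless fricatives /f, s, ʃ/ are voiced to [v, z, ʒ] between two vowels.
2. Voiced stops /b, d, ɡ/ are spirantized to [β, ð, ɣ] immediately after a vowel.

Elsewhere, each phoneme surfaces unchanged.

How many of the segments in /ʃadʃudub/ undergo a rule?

3

Segments that undergo a rule: /d/ → [ð] (rule 2); /d/ → [ð] (rule 2); /b/ → [β] (rule 2).
All other segments surface unchanged.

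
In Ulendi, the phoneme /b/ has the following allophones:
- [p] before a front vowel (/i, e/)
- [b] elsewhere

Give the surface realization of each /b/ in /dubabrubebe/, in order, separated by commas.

[b], [b], [p], [p]

Occurrence 1 (position 3): no conditioning environment matches → elsewhere allophone [b].
Occurrence 2 (position 5): no conditioning environment matches → elsewhere allophone [b].
Occurrence 3 (position 8): before a front vowel (/i, e/) → [p].
Occurrence 4 (position 10): before a front vowel (/i, e/) → [p].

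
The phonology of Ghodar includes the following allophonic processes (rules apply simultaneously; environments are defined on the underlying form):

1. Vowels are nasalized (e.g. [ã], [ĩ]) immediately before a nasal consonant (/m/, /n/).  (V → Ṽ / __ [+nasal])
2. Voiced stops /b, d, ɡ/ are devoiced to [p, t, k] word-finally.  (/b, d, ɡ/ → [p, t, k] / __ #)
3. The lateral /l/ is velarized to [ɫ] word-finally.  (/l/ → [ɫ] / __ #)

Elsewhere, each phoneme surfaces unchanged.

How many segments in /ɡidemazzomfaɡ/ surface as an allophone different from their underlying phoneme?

3

Segments that undergo a rule: /e/ → [ẽ] (rule 1); /o/ → [õ] (rule 1); /ɡ/ → [k] (rule 2).
All other segments surface unchanged.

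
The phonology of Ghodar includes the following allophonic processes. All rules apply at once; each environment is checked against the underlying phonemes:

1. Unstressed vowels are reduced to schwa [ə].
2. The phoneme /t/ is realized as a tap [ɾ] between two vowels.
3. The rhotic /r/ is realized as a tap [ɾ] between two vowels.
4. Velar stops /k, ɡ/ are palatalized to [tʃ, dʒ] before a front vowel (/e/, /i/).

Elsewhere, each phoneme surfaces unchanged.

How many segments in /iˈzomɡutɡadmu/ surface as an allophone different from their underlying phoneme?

4

Segments that undergo a rule: /i/ → [ə] (rule 1); /u/ → [ə] (rule 1); /a/ → [ə] (rule 1); /u/ → [ə] (rule 1).
All other segments surface unchanged.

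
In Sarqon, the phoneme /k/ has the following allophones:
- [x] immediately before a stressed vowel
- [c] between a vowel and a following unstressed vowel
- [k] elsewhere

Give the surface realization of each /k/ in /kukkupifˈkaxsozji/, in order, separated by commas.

[k], [k], [k], [x]

Occurrence 1 (position 1): no conditioning environment matches → elsewhere allophone [k].
Occurrence 2 (position 3): no conditioning environment matches → elsewhere allophone [k].
Occurrence 3 (position 4): no conditioning environment matches → elsewhere allophone [k].
Occurrence 4 (position 9): immediately before a stressed vowel → [x].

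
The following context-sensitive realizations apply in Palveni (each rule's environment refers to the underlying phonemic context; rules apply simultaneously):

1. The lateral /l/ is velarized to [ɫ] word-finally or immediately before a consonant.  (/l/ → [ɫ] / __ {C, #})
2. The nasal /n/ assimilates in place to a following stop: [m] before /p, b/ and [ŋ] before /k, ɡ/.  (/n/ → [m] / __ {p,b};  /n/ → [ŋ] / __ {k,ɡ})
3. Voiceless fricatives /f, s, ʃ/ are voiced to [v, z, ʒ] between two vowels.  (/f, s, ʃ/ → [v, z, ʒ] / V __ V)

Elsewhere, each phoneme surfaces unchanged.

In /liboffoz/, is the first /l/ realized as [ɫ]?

No

/l/ (word-initial) fails the environment for rule 1, so it stays [l].
The actual realization is [l], not [ɫ].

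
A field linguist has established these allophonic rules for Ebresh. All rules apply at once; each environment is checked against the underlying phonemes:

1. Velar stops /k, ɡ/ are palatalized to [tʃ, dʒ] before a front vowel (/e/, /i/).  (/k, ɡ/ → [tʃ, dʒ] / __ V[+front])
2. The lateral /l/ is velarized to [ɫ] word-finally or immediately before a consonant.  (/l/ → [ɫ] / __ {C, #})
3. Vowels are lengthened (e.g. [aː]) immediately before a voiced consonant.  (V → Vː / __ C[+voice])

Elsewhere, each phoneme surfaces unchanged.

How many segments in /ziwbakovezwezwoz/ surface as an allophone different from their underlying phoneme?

5

Segments that undergo a rule: /i/ → [iː] (rule 3); /o/ → [oː] (rule 3); /e/ → [eː] (rule 3); /e/ → [eː] (rule 3); /o/ → [oː] (rule 3).
All other segments surface unchanged.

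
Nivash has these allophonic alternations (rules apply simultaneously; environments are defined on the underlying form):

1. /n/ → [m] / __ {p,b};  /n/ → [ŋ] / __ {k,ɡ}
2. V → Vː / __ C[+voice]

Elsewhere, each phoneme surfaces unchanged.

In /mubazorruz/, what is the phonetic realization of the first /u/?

[uː]

/u/ — between /m/ and /b/, before a voiced consonant — surfaces as [uː] (rule 2).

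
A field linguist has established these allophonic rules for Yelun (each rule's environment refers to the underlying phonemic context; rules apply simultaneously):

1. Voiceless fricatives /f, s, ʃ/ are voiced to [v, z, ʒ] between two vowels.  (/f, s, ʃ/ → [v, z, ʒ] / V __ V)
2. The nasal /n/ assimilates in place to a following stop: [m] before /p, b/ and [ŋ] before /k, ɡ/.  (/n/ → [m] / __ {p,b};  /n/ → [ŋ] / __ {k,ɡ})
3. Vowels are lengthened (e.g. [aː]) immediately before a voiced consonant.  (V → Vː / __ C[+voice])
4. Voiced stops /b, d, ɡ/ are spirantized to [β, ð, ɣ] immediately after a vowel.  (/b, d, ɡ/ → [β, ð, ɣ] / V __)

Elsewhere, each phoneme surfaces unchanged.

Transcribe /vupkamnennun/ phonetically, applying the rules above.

/v/ (word-initial) is unaffected → [v].
/u/ (between /v/ and /p/) fails the environment for rule 3, so it stays [u].
/p/ stays [p].
/k/ stays [k].
/a/ (between /k/ and /m/) occurs before a voiced consonant → [aː] by rule 3.
/m/ (between /a/ and /n/) is unaffected → [m].
/n/ (between /m/ and /e/): rule 2 targets it, but not before a labial or velar stop → unchanged [n].
Rule 3 applies to /e/ (between /n/ and /n/: before a voiced consonant) → [eː].
/n/ — between /e/ and /n/; rule 2 does not apply here → [n].
/n/ (between /n/ and /u/) fails the environment for rule 2, so it stays [n].
/u/ — between /n/ and /n/, before a voiced consonant — surfaces as [uː] (rule 3).
/n/ (word-final) is in the target of rule 2 but the environment (before a labial or velar stop) is not met → [n].

[vupkaːmneːnnuːn]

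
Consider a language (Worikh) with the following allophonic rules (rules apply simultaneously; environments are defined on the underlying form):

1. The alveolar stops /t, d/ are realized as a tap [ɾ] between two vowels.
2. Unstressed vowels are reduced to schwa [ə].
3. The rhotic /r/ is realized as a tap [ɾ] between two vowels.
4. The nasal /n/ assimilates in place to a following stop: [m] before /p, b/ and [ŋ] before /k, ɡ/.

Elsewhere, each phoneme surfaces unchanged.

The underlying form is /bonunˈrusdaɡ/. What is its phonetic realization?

[bənənˈrusdəɡ]

/b/ (word-initial) is unaffected → [b].
/o/ — between /b/ and /n/, in an unstressed syllable — surfaces as [ə] (rule 2).
/n/ (between /o/ and /u/): rule 4 targets it, but not before a labial or velar stop → unchanged [n].
/u/ — between /n/ and /n/, in an unstressed syllable — surfaces as [ə] (rule 2).
/n/ (between /u/ and /r/) is in the target of rule 4 but the environment (before a labial or velar stop) is not met → [n].
/r/ — between /n/ and /u/; rule 3 does not apply here → [r].
/u/ (between /r/ and /s/) is in the target of rule 2 but the environment (in an unstressed syllable) is not met → [u].
/s/ (between /u/ and /d/) is unaffected → [s].
/d/ — between /s/ and /a/; rule 1 does not apply here → [d].
/a/ (between /d/ and /ɡ/): in an unstressed syllable, so rule 2 applies → [ə].
/ɡ/ (word-final): no rule targets it → [ɡ].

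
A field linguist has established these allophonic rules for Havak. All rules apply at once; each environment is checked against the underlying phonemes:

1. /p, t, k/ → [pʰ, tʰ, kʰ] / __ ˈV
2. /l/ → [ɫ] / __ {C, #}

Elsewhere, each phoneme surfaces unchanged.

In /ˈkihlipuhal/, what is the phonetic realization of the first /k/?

/k/ (word-initial): immediately before a stressed vowel, so rule 1 applies → [kʰ].

[kʰ]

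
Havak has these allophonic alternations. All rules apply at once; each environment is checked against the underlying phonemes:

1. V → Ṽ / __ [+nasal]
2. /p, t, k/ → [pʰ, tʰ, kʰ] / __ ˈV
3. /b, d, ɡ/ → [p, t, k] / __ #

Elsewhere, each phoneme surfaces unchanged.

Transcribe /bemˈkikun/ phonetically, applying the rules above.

[bẽmˈkʰikũn]

/b/ (word-initial) is in the target of rule 3 but the environment (word-finally) is not met → [b].
/e/ (between /b/ and /m/): before a nasal consonant, so rule 1 applies → [ẽ].
/m/ stays [m].
/k/ (between /m/ and /i/): immediately before a stressed vowel, so rule 2 applies → [kʰ].
/i/ (between /k/ and /k/) fails the environment for rule 1, so it stays [i].
/k/ — between /i/ and /u/; rule 2 does not apply here → [k].
/u/ (between /k/ and /n/): before a nasal consonant, so rule 1 applies → [ũ].
/n/ stays [n].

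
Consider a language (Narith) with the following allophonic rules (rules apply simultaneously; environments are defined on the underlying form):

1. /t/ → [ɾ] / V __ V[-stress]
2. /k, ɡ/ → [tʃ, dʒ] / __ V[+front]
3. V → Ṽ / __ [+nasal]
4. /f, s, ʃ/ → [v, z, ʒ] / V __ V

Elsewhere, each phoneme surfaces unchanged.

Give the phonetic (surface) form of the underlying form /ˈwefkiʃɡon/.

[ˈweftʃiʃɡõn]

/e/ — between /w/ and /f/; rule 3 does not apply here → [e].
/f/ — between /e/ and /k/; rule 4 does not apply here → [f].
/k/ (between /f/ and /i/): before a front vowel, so rule 2 applies → [tʃ].
/i/ (between /k/ and /ʃ/) is in the target of rule 3 but the environment (before a nasal consonant) is not met → [i].
/ʃ/ (between /i/ and /ɡ/) is in the target of rule 4 but the environment (between two vowels) is not met → [ʃ].
/ɡ/ (between /ʃ/ and /o/) fails the environment for rule 2, so it stays [ɡ].
/o/ (between /ɡ/ and /n/) occurs before a nasal consonant → [õ] by rule 3.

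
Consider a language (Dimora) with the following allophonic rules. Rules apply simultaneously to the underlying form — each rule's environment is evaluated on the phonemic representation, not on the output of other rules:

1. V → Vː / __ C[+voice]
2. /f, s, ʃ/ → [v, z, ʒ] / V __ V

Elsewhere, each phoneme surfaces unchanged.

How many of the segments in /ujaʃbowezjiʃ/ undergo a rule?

Segments that undergo a rule: /u/ → [uː] (rule 1); /o/ → [oː] (rule 1); /e/ → [eː] (rule 1).
All other segments surface unchanged.

3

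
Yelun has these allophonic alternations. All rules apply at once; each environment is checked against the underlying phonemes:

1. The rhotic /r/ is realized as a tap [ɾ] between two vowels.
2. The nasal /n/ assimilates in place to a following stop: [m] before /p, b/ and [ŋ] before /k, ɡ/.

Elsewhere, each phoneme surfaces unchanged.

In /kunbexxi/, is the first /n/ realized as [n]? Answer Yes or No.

No

/n/ (between /u/ and /b/) occurs before a labial or velar stop → [m] by rule 2.
The actual realization is [m], not [n].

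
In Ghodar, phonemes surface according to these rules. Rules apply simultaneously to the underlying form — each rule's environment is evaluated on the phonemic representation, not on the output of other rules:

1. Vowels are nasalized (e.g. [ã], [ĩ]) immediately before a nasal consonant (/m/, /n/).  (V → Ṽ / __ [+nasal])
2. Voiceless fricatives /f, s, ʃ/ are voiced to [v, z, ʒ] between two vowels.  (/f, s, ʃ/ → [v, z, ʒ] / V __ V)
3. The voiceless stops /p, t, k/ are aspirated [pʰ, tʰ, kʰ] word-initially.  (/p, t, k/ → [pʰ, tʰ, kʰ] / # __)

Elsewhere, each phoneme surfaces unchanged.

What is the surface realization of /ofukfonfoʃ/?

[ovukfõnfoʃ]

/o/ (word-initial) is in the target of rule 1 but the environment (before a nasal consonant) is not met → [o].
/f/ meets the environment for rule 2 (between two vowels) → [v].
/u/ (between /f/ and /k/) fails the environment for rule 1, so it stays [u].
/k/ (between /u/ and /f/): rule 3 targets it, but not word-initially → unchanged [k].
/f/ (between /k/ and /o/) is in the target of rule 2 but the environment (between two vowels) is not met → [f].
/o/ (between /f/ and /n/) occurs before a nasal consonant → [õ] by rule 1.
/f/ (between /n/ and /o/) is in the target of rule 2 but the environment (between two vowels) is not met → [f].
/o/ (between /f/ and /ʃ/): rule 1 targets it, but not before a nasal consonant → unchanged [o].
/ʃ/ (word-final) fails the environment for rule 2, so it stays [ʃ].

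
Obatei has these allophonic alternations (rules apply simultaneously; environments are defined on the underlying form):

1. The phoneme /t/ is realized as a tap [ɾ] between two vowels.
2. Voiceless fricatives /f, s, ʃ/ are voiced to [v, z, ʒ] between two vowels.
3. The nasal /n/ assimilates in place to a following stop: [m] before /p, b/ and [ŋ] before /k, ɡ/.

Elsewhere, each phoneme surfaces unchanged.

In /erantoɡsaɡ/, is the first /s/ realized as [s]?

Yes

/s/ (between /ɡ/ and /a/) fails the environment for rule 2, so it stays [s].
The actual realization is [s], which matches [s].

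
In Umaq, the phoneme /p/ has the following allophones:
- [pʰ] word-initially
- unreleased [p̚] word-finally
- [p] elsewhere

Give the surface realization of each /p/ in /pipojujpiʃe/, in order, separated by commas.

[pʰ], [p], [p]

Occurrence 1 (position 1): word-initially → [pʰ].
Occurrence 2 (position 3): no conditioning environment matches → elsewhere allophone [p].
Occurrence 3 (position 8): no conditioning environment matches → elsewhere allophone [p].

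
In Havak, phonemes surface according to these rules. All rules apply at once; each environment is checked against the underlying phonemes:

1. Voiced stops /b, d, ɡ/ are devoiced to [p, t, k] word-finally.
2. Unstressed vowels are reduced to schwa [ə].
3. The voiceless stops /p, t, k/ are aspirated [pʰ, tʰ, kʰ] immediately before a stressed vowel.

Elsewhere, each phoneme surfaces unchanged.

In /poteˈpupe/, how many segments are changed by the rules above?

4

Segments that undergo a rule: /o/ → [ə] (rule 2); /e/ → [ə] (rule 2); /p/ → [pʰ] (rule 3); /e/ → [ə] (rule 2).
All other segments surface unchanged.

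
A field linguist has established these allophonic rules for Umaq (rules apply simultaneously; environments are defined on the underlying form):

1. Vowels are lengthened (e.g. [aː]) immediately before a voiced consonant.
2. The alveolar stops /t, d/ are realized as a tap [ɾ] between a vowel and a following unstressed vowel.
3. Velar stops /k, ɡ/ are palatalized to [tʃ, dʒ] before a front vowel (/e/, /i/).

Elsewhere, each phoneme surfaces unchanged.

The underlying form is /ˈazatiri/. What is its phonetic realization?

[ˈaːzaɾiːri]

Rule 1 applies to /a/ (word-initial: before a voiced consonant) → [aː].
/a/ (between /z/ and /t/) is in the target of rule 1 but the environment (before a voiced consonant) is not met → [a].
/t/ (between /a/ and /i/): between a vowel and a following unstressed vowel, so rule 2 applies → [ɾ].
/i/ (between /t/ and /r/) occurs before a voiced consonant → [iː] by rule 1.
/i/ (word-final) is in the target of rule 1 but the environment (before a voiced consonant) is not met → [i].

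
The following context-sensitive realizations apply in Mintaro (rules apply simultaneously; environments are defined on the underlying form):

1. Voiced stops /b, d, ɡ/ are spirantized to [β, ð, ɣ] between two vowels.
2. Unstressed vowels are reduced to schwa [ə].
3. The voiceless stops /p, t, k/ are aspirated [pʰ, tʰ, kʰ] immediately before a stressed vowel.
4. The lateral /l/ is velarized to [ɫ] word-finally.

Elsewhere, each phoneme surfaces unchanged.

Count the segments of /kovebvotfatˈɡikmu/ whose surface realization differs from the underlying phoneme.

5

Segments that undergo a rule: /o/ → [ə] (rule 2); /e/ → [ə] (rule 2); /o/ → [ə] (rule 2); /a/ → [ə] (rule 2); /u/ → [ə] (rule 2).
All other segments surface unchanged.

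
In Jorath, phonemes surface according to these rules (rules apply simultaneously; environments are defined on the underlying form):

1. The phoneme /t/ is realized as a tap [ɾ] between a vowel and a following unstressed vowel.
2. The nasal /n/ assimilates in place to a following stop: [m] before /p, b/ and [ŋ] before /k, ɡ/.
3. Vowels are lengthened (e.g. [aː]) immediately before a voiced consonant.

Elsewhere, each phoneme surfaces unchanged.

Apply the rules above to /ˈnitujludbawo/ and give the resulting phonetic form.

/n/ (word-initial) is in the target of rule 2 but the environment (before a labial or velar stop) is not met → [n].
/i/ (between /n/ and /t/): rule 3 targets it, but not before a voiced consonant → unchanged [i].
/t/ — between /i/ and /u/, between a vowel and a following unstressed vowel — surfaces as [ɾ] (rule 1).
Rule 3 applies to /u/ (between /t/ and /j/: before a voiced consonant) → [uː].
/j/ (between /u/ and /l/): no rule targets it → [j].
/l/ — not in any rule's target class → [l].
/u/ meets the environment for rule 3 (before a voiced consonant) → [uː].
/d/ — not in any rule's target class → [d].
/b/ (between /d/ and /a/): no rule targets it → [b].
Rule 3 applies to /a/ (between /b/ and /w/: before a voiced consonant) → [aː].
/w/ stays [w].
/o/ (word-final) fails the environment for rule 3, so it stays [o].

[ˈniɾuːjluːdbaːwo]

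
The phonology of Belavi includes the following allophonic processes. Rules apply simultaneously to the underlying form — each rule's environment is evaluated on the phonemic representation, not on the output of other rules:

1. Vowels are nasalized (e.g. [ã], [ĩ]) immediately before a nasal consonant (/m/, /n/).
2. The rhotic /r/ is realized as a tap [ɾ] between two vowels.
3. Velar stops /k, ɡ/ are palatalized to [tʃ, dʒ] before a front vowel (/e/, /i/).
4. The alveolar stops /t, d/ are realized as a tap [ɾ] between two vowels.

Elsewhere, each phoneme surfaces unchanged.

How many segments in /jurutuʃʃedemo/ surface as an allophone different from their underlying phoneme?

Segments that undergo a rule: /r/ → [ɾ] (rule 2); /t/ → [ɾ] (rule 4); /d/ → [ɾ] (rule 4); /e/ → [ẽ] (rule 1).
All other segments surface unchanged.

4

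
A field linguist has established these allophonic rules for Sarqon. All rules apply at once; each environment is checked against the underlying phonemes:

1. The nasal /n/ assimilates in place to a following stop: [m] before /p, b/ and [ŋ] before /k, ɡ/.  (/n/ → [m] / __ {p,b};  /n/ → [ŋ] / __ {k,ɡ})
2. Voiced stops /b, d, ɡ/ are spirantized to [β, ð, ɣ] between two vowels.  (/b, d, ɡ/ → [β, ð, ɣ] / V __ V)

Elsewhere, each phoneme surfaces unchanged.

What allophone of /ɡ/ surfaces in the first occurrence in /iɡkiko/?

/ɡ/ — between /i/ and /k/; rule 2 does not apply here → [ɡ].

[ɡ]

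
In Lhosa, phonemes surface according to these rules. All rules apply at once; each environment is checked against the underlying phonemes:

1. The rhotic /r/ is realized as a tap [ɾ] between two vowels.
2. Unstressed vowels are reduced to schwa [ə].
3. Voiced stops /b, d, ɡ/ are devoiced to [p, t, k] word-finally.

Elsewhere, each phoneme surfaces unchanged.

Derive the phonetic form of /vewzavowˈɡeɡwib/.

[vəwzəvəwˈɡeɡwəp]

/v/ (word-initial) is unaffected → [v].
/e/ (between /v/ and /w/): in an unstressed syllable, so rule 2 applies → [ə].
/w/ stays [w].
/z/ (between /w/ and /a/): no rule targets it → [z].
/a/ (between /z/ and /v/): in an unstressed syllable, so rule 2 applies → [ə].
/v/ — not in any rule's target class → [v].
/o/ — between /v/ and /w/, in an unstressed syllable — surfaces as [ə] (rule 2).
/w/ stays [w].
/ɡ/ — between /w/ and /e/; rule 3 does not apply here → [ɡ].
/e/ (between /ɡ/ and /ɡ/) fails the environment for rule 2, so it stays [e].
/ɡ/ (between /e/ and /w/): rule 3 targets it, but not word-finally → unchanged [ɡ].
/w/ (between /ɡ/ and /i/) is unaffected → [w].
/i/ (between /w/ and /b/) occurs in an unstressed syllable → [ə] by rule 2.
Rule 3 applies to /b/ (word-final: word-finally) → [p].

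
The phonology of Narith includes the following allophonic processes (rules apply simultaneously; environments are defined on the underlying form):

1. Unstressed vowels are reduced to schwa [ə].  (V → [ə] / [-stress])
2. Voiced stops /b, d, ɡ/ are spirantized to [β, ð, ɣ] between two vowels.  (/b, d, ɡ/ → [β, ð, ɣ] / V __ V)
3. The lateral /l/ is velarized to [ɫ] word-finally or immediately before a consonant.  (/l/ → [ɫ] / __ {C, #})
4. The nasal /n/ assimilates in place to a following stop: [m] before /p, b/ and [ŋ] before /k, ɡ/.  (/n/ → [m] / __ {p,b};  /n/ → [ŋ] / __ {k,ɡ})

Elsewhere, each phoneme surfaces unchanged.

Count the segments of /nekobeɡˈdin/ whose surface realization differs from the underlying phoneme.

4

Segments that undergo a rule: /e/ → [ə] (rule 1); /o/ → [ə] (rule 1); /b/ → [β] (rule 2); /e/ → [ə] (rule 1).
All other segments surface unchanged.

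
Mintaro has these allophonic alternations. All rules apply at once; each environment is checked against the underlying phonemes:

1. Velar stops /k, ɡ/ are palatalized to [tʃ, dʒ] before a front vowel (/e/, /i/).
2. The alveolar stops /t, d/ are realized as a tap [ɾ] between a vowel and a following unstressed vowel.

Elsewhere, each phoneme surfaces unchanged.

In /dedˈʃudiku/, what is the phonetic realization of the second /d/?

[d]

/d/ — between /e/ and /ʃ/; rule 2 does not apply here → [d].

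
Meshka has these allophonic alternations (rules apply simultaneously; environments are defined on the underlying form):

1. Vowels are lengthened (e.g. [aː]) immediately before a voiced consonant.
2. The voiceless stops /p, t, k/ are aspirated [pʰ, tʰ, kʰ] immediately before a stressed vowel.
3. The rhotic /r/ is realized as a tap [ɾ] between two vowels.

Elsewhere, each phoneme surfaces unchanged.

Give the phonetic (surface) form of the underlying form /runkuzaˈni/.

[ruːnkuːzaːˈni]

/r/ (word-initial): rule 3 targets it, but not between two vowels → unchanged [r].
/u/ (between /r/ and /n/) occurs before a voiced consonant → [uː] by rule 1.
/n/ (between /u/ and /k/): no rule targets it → [n].
/k/ (between /n/ and /u/) fails the environment for rule 2, so it stays [k].
/u/ (between /k/ and /z/) occurs before a voiced consonant → [uː] by rule 1.
/z/ (between /u/ and /a/): no rule targets it → [z].
/a/ meets the environment for rule 1 (before a voiced consonant) → [aː].
/n/ (between /a/ and /i/) is unaffected → [n].
/i/ (word-final) is in the target of rule 1 but the environment (before a voiced consonant) is not met → [i].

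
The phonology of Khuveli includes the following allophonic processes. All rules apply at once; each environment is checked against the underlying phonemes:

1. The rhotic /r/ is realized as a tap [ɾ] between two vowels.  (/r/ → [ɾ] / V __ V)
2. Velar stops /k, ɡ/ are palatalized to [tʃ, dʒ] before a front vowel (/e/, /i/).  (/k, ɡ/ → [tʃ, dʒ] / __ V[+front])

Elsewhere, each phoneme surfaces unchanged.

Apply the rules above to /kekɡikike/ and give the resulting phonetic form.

/k/ — word-initial, before a front vowel — surfaces as [tʃ] (rule 2).
/e/ — not in any rule's target class → [e].
/k/ (between /e/ and /ɡ/) fails the environment for rule 2, so it stays [k].
/ɡ/ (between /k/ and /i/): before a front vowel, so rule 2 applies → [dʒ].
/i/ — not in any rule's target class → [i].
Rule 2 applies to /k/ (between /i/ and /i/: before a front vowel) → [tʃ].
/i/ stays [i].
/k/ — between /i/ and /e/, before a front vowel — surfaces as [tʃ] (rule 2).
/e/ (word-final) is unaffected → [e].

[tʃekdʒitʃitʃe]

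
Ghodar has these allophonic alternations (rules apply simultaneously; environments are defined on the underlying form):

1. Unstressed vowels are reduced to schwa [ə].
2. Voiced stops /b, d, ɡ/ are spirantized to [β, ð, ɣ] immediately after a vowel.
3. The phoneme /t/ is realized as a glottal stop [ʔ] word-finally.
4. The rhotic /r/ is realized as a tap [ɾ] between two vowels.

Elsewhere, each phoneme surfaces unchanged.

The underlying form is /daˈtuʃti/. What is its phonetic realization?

/d/ (word-initial): rule 2 targets it, but not immediately after a vowel → unchanged [d].
/a/ meets the environment for rule 1 (in an unstressed syllable) → [ə].
/t/ (between /a/ and /u/): rule 3 targets it, but not word-finally → unchanged [t].
/u/ (between /t/ and /ʃ/): rule 1 targets it, but not in an unstressed syllable → unchanged [u].
/ʃ/ (between /u/ and /t/) is unaffected → [ʃ].
/t/ — between /ʃ/ and /i/; rule 3 does not apply here → [t].
/i/ — word-final, in an unstressed syllable — surfaces as [ə] (rule 1).

[dəˈtuʃtə]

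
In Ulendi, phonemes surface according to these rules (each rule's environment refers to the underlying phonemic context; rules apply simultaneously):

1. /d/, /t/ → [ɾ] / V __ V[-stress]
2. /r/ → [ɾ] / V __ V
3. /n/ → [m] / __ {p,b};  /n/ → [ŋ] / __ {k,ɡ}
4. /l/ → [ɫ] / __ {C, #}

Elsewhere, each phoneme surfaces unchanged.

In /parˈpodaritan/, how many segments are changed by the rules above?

3

Segments that undergo a rule: /d/ → [ɾ] (rule 1); /r/ → [ɾ] (rule 2); /t/ → [ɾ] (rule 1).
All other segments surface unchanged.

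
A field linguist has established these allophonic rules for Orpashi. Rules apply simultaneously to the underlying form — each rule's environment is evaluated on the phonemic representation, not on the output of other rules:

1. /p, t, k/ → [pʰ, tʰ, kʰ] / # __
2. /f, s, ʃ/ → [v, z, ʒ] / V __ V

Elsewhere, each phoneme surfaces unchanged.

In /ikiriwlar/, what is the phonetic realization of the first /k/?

/k/ — between /i/ and /i/; rule 1 does not apply here → [k].

[k]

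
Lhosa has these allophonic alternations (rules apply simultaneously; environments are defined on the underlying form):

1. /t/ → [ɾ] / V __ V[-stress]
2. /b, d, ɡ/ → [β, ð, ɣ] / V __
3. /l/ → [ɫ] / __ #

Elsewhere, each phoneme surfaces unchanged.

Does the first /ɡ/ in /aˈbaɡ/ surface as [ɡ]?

/ɡ/ (word-final): immediately after a vowel, so rule 2 applies → [ɣ].
The actual realization is [ɣ], not [ɡ].

No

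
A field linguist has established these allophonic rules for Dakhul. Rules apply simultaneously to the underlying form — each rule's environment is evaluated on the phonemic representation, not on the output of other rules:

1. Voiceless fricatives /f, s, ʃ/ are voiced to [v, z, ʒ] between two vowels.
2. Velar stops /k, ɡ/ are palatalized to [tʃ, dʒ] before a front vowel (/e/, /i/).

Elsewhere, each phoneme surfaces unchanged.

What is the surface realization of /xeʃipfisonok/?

/x/ (word-initial) is unaffected → [x].
/e/ — not in any rule's target class → [e].
Rule 1 applies to /ʃ/ (between /e/ and /i/: between two vowels) → [ʒ].
/i/ stays [i].
/p/ — not in any rule's target class → [p].
/f/ (between /p/ and /i/): rule 1 targets it, but not between two vowels → unchanged [f].
/i/ (between /f/ and /s/) is unaffected → [i].
/s/ meets the environment for rule 1 (between two vowels) → [z].
/o/ (between /s/ and /n/) is unaffected → [o].
/n/ — not in any rule's target class → [n].
/o/ (between /n/ and /k/) is unaffected → [o].
/k/ (word-final): rule 2 targets it, but not before a front vowel → unchanged [k].

[xeʒipfizonok]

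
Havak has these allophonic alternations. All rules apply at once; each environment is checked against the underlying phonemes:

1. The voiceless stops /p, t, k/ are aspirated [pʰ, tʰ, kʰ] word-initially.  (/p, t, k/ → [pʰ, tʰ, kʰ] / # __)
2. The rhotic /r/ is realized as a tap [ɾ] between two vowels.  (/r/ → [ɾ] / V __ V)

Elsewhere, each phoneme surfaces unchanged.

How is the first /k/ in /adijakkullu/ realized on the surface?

/k/ (between /a/ and /k/) fails the environment for rule 1, so it stays [k].

[k]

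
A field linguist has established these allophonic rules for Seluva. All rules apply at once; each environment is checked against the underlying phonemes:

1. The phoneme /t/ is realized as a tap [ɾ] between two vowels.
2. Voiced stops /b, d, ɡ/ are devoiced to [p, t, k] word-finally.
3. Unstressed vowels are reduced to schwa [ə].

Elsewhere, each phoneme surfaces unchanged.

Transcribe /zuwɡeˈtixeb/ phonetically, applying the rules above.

[zəwɡəˈɾixəp]

Rule 3 applies to /u/ (between /z/ and /w/: in an unstressed syllable) → [ə].
/ɡ/ (between /w/ and /e/) is in the target of rule 2 but the environment (word-finally) is not met → [ɡ].
/e/ (between /ɡ/ and /t/): in an unstressed syllable, so rule 3 applies → [ə].
/t/ (between /e/ and /i/) occurs between two vowels → [ɾ] by rule 1.
/i/ — between /t/ and /x/; rule 3 does not apply here → [i].
/e/ (between /x/ and /b/) occurs in an unstressed syllable → [ə] by rule 3.
/b/ — word-final, word-finally — surfaces as [p] (rule 2).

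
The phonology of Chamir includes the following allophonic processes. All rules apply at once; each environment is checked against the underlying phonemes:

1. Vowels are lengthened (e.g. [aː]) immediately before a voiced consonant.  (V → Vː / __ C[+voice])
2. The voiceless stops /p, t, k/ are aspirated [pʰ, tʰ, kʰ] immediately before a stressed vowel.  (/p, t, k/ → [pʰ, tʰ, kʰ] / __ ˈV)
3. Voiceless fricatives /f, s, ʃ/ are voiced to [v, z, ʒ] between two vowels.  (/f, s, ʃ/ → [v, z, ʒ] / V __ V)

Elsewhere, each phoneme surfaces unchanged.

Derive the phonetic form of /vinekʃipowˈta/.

[viːnekʃipoːwˈtʰa]

/v/ stays [v].
/i/ (between /v/ and /n/) occurs before a voiced consonant → [iː] by rule 1.
/n/ stays [n].
/e/ (between /n/ and /k/) fails the environment for rule 1, so it stays [e].
/k/ (between /e/ and /ʃ/): rule 2 targets it, but not immediately before a stressed vowel → unchanged [k].
/ʃ/ (between /k/ and /i/) is in the target of rule 3 but the environment (between two vowels) is not met → [ʃ].
/i/ (between /ʃ/ and /p/) is in the target of rule 1 but the environment (before a voiced consonant) is not met → [i].
/p/ (between /i/ and /o/) is in the target of rule 2 but the environment (immediately before a stressed vowel) is not met → [p].
/o/ (between /p/ and /w/) occurs before a voiced consonant → [oː] by rule 1.
/w/ (between /o/ and /t/): no rule targets it → [w].
/t/ — between /w/ and /a/, immediately before a stressed vowel — surfaces as [tʰ] (rule 2).
/a/ (word-final): rule 1 targets it, but not before a voiced consonant → unchanged [a].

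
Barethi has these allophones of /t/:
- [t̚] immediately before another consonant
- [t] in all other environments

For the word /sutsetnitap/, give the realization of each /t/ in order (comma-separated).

[t̚], [t̚], [t]

Occurrence 1 (position 3): immediately before another consonant → [t̚].
Occurrence 2 (position 6): immediately before another consonant → [t̚].
Occurrence 3 (position 9): no conditioning environment matches → elsewhere allophone [t].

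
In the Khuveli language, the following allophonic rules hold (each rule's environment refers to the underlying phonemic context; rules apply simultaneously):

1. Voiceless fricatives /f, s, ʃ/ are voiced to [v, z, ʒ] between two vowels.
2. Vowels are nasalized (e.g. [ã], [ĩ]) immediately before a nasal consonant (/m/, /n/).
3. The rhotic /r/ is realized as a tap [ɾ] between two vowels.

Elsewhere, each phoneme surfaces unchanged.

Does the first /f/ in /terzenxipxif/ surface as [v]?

No

/f/ (word-final) fails the environment for rule 1, so it stays [f].
The actual realization is [f], not [v].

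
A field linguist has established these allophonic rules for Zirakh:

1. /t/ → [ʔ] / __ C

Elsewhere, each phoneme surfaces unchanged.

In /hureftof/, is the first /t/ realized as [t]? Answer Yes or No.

Yes

/t/ (between /f/ and /o/): rule 1 targets it, but not immediately before a consonant → unchanged [t].
The actual realization is [t], which matches [t].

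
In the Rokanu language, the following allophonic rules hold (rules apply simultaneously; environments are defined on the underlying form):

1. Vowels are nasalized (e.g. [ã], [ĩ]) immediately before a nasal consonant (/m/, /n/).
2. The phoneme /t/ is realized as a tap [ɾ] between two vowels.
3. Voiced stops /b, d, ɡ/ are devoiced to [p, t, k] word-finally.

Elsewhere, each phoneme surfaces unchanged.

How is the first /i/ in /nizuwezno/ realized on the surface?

[i]

/i/ (between /n/ and /z/) is in the target of rule 1 but the environment (before a nasal consonant) is not met → [i].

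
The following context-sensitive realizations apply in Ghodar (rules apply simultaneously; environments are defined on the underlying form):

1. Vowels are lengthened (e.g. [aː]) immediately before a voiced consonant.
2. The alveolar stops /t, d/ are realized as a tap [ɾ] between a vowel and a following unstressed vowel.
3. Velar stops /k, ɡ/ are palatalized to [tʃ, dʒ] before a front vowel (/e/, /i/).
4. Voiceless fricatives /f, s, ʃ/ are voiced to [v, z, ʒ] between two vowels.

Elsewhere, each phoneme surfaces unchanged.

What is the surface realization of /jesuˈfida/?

/j/ stays [j].
/e/ (between /j/ and /s/): rule 1 targets it, but not before a voiced consonant → unchanged [e].
/s/ — between /e/ and /u/, between two vowels — surfaces as [z] (rule 4).
/u/ (between /s/ and /f/) is in the target of rule 1 but the environment (before a voiced consonant) is not met → [u].
/f/ meets the environment for rule 4 (between two vowels) → [v].
/i/ meets the environment for rule 1 (before a voiced consonant) → [iː].
/d/ (between /i/ and /a/) occurs between a vowel and a following unstressed vowel → [ɾ] by rule 2.
/a/ — word-final; rule 1 does not apply here → [a].

[jezuˈviːɾa]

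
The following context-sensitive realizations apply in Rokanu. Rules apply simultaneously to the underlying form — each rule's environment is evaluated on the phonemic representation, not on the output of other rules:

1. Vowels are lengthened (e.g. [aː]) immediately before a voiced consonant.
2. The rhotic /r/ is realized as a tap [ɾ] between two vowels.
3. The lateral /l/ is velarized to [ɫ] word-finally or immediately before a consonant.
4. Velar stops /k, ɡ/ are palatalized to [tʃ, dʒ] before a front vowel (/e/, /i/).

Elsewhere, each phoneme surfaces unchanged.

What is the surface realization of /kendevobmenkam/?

/k/ (word-initial): before a front vowel, so rule 4 applies → [tʃ].
/e/ (between /k/ and /n/): before a voiced consonant, so rule 1 applies → [eː].
Rule 1 applies to /e/ (between /d/ and /v/: before a voiced consonant) → [eː].
/o/ (between /v/ and /b/): before a voiced consonant, so rule 1 applies → [oː].
/e/ (between /m/ and /n/): before a voiced consonant, so rule 1 applies → [eː].
/k/ — between /n/ and /a/; rule 4 does not apply here → [k].
/a/ (between /k/ and /m/): before a voiced consonant, so rule 1 applies → [aː].

[tʃeːndeːvoːbmeːnkaːm]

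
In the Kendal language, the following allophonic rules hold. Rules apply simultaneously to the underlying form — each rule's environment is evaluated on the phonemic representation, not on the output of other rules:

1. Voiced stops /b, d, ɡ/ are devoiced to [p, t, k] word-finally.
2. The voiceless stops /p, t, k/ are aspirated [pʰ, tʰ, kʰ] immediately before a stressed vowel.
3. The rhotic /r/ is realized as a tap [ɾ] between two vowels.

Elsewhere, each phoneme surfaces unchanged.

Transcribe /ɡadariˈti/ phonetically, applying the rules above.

[ɡadaɾiˈtʰi]

/ɡ/ (word-initial): rule 1 targets it, but not word-finally → unchanged [ɡ].
/d/ (between /a/ and /a/): rule 1 targets it, but not word-finally → unchanged [d].
/r/ (between /a/ and /i/) occurs between two vowels → [ɾ] by rule 3.
/t/ — between /i/ and /i/, immediately before a stressed vowel — surfaces as [tʰ] (rule 2).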